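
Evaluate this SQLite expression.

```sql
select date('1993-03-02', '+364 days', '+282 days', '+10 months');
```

1995-10-08

Applying '+364 days' to 1993-03-02: counting 364 days forward gives 1994-03-01.
Applying '+282 days' to 1994-03-01: counting 282 days forward gives 1994-12-08.
Adding +10 months to 1994-12-08 gives 1995-10-08.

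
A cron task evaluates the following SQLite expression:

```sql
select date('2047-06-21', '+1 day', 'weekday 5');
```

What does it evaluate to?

2047-06-28

Advancing 1 more day within June lands on 2047-06-22.
`weekday 5` advances to the next Friday; 2047-06-22 is a Saturday, so it moves forward to 2047-06-28.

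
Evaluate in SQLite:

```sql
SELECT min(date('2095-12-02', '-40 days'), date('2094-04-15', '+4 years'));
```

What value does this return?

date('2095-12-02', '-40 days') → 2095-10-23.
date('2094-04-15', '+4 years') → 2098-04-15.
Earlier of the two is 2095-10-23.

2095-10-23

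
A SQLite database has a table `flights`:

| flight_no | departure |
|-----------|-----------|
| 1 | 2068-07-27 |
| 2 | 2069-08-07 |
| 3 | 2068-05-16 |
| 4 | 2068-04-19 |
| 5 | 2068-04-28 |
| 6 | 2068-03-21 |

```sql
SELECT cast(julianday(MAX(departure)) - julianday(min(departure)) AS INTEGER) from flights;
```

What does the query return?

504

MIN = 2068-03-21, MAX = 2069-08-07.
10 days remain in March 2068 after the 21st (31 − 21).
Full months from April 2068 through July 2069 contribute their day counts.
Then 7 days into August 2069.
Total: 10 + 30 + 31 + 30 + 31 + 31 + 30 + 31 + 30 + 31 + 31 + 28 + 31 + 30 + 31 + 30 + 31 + 7 = 504.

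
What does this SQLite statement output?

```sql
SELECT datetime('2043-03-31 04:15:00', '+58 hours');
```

2043-04-02 14:15:00

+58 hours from 2043-03-31 04:15:00 is 2043-04-02 14:15:00 (crosses midnight).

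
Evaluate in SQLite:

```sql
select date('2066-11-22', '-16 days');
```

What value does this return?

2066-11-06

Going back 16 days within November lands on 2066-11-06.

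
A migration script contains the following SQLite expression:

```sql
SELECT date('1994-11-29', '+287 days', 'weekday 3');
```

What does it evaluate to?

Applying '+287 days' to 1994-11-29: counting 287 days forward gives 1995-09-12.
`weekday 3` advances to the next Wednesday; 1995-09-12 is a Tuesday, so it moves forward to 1995-09-13.

1995-09-13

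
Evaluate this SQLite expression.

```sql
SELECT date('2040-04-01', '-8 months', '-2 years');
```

Adding -8 months to 2040-04-01 gives 2039-08-01.
Adding -2 years to 2039-08-01 gives 2037-08-01.

2037-08-01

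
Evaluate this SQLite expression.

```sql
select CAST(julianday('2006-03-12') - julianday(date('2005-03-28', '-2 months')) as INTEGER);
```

Adding -2 months to 2005-03-28 gives 2005-01-28.
3 days remain in January 2005 after the 28th (31 − 28).
Full months from February 2005 through February 2006 contribute their day counts.
Then 12 days into March 2006.
Total: 3 + 28 + 31 + 30 + 31 + 30 + 31 + 31 + 30 + 31 + 30 + 31 + 31 + 28 + 12 = 408.

408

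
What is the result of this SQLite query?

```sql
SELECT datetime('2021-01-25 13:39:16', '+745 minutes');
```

2021-01-26 02:04:16

745 minutes = 12h 25m; +745 minutes from 2021-01-25 13:39:16 is 2021-01-26 02:04:16 (crosses midnight).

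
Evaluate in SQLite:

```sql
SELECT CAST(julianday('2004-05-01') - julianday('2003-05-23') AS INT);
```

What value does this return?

8 days remain in May 2003 after the 23rd (31 − 23).
Full months from June 2003 through April 2004 contribute their day counts.
Then 1 day into May 2004.
Total: 8 + 30 + 31 + 31 + 30 + 31 + 30 + 31 + 31 + 29 + 31 + 30 + 1 = 344.

344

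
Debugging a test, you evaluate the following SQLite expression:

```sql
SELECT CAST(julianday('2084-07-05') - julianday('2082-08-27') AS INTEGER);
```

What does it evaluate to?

4 days remain in August 2082 after the 27th (31 − 27).
Full months from September 2082 through June 2084 contribute their day counts.
Then 5 days into July 2084.
Total: 4 + 30 + 31 + 30 + 31 + 31 + 28 + 31 + 30 + 31 + 30 + 31 + 31 + 30 + 31 + 30 + 31 + 31 + 29 + 31 + 30 + 31 + 30 + 5 = 678.

678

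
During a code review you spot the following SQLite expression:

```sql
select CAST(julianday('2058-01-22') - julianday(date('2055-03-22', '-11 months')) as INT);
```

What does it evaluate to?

1371

Adding -11 months to 2055-03-22 gives 2054-04-22.
8 days remain in April 2054 after the 22nd (30 − 22).
Full months from May 2054 through December 2057 contribute their day counts.
Then 22 days into January 2058.
Total: 8 + 31 + 30 + 31 + 31 + 30 + 31 + 30 + 31 + 31 + 28 + 31 + 30 + 31 + 30 + 31 + 31 + 30 + 31 + 30 + 31 + 31 + 29 + 31 + 30 + 31 + 30 + 31 + 31 + 30 + 31 + 30 + 31 + 31 + 28 + 31 + 30 + 31 + 30 + 31 + 31 + 30 + 31 + 30 + 31 + 22 = 1371.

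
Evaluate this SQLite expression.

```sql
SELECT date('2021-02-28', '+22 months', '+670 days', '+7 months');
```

2025-05-28

Adding +22 months to 2021-02-28 gives 2022-12-28.
Applying '+670 days' to 2022-12-28: counting 670 days forward gives 2024-10-28.
Adding +7 months to 2024-10-28 gives 2025-05-28.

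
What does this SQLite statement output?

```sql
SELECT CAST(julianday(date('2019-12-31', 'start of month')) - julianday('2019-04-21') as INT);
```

224

`start of month` rewinds 2019-12-31 to 2019-12-01.
9 days remain in April 2019 after the 21st (30 − 21).
Full months from May 2019 through November 2019 contribute their day counts.
Then 1 day into December 2019.
Total: 9 + 31 + 30 + 31 + 31 + 30 + 31 + 30 + 1 = 224.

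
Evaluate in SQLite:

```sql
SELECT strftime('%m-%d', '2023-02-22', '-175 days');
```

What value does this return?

08-31

First apply '-175 days': 2023-02-22 → 2022-08-31.
`%m-%d` extracts the month-day: 08-31.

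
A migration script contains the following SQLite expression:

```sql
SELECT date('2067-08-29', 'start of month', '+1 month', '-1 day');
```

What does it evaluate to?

`start of month` rewinds 2067-08-29 to 2067-08-01.
Adding +1 month to 2067-08-01 gives 2067-09-01.
Going back 1 day from 2067-09-01 reaches 2067-08-31 (last day of August, 31 days).

2067-08-31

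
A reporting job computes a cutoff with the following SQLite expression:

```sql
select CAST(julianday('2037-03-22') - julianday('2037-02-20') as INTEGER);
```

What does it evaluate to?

8 days remain in February 2037 after the 20th (28 − 20).
Then 22 days into March 2037.
Total: 8 + 22 = 30.

30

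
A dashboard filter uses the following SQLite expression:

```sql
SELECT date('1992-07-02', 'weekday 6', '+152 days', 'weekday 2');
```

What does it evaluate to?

`weekday 6` advances to the next Saturday; 1992-07-02 is a Thursday, so it moves forward to 1992-07-04.
Applying '+152 days' to 1992-07-04: counting 152 days forward gives 1992-12-03.
`weekday 2` advances to the next Tuesday; 1992-12-03 is a Thursday, so it moves forward to 1992-12-08.

1992-12-08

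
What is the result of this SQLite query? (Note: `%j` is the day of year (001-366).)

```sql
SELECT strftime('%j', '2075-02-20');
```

Day-of-year for 2075-02-20: days since 2075-01-01 inclusive = 51, zero-padded to 051.

051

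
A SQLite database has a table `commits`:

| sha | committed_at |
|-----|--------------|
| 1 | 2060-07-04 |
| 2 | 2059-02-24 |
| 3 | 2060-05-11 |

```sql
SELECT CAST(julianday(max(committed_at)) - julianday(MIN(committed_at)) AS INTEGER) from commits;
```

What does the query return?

496

MIN = 2059-02-24, MAX = 2060-07-04.
4 days remain in February 2059 after the 24th (28 − 24).
Full months from March 2059 through June 2060 contribute their day counts.
Then 4 days into July 2060.
Total: 4 + 31 + 30 + 31 + 30 + 31 + 31 + 30 + 31 + 30 + 31 + 31 + 29 + 31 + 30 + 31 + 30 + 4 = 496.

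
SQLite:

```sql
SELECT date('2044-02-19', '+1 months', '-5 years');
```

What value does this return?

Adding +1 month to 2044-02-19 gives 2044-03-19.
Adding -5 years to 2044-03-19 gives 2039-03-19.

2039-03-19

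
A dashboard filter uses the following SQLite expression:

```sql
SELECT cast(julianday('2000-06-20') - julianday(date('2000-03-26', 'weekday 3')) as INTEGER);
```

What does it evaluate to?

83

`weekday 3` advances to the next Wednesday; 2000-03-26 is a Sunday, so it moves forward to 2000-03-29.
2 days remain in March 2000 after the 29th (31 − 29).
April 2000: 30 days.
May 2000: 31 days.
Then 20 days into June 2000.
Total: 2 + 30 + 31 + 20 = 83.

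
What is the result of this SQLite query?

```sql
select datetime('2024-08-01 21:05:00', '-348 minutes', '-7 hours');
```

2024-08-01 08:17:00

348 minutes = 5h 48m; -348 minutes from 2024-08-01 21:05:00 is 2024-08-01 15:17:00.
-7 hours from 2024-08-01 15:17:00 is 2024-08-01 08:17:00.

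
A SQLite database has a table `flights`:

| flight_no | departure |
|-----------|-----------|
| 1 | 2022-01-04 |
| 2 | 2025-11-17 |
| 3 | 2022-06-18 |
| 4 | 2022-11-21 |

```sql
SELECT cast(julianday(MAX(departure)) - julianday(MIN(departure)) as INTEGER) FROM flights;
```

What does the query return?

1413

MIN = 2022-01-04, MAX = 2025-11-17.
27 days remain in January 2022 after the 4th (31 − 4).
Full months from February 2022 through October 2025 contribute their day counts.
Then 17 days into November 2025.
Total: 27 + 28 + 31 + 30 + 31 + 30 + 31 + 31 + 30 + 31 + 30 + 31 + 31 + 28 + 31 + 30 + 31 + 30 + 31 + 31 + 30 + 31 + 30 + 31 + 31 + 29 + 31 + 30 + 31 + 30 + 31 + 31 + 30 + 31 + 30 + 31 + 31 + 28 + 31 + 30 + 31 + 30 + 31 + 31 + 30 + 31 + 17 = 1413.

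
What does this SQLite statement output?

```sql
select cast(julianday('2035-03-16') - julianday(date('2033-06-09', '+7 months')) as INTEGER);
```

431

Adding +7 months to 2033-06-09 gives 2034-01-09.
22 days remain in January 2034 after the 9th (31 − 9).
Full months from February 2034 through February 2035 contribute their day counts.
Then 16 days into March 2035.
Total: 22 + 28 + 31 + 30 + 31 + 30 + 31 + 31 + 30 + 31 + 30 + 31 + 31 + 28 + 16 = 431.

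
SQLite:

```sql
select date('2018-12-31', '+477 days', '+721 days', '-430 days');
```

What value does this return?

2021-02-06

Applying '+477 days' to 2018-12-31: counting 477 days forward gives 2020-04-21.
Applying '+721 days' to 2020-04-21: counting 721 days forward gives 2022-04-12.
Applying '-430 days' to 2022-04-12: counting 430 days back gives 2021-02-06.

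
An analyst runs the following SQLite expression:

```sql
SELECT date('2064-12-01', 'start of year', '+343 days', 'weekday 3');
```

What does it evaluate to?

`start of year` rewinds 2064-12-01 to 2064-01-01.
Applying '+343 days' to 2064-01-01: counting 343 days forward gives 2064-12-09.
`weekday 3` advances to the next Wednesday; 2064-12-09 is a Tuesday, so it moves forward to 2064-12-10.

2064-12-10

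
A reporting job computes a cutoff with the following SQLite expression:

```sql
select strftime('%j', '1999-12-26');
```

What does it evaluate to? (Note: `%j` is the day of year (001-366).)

360

Day-of-year for 1999-12-26: days since 1999-01-01 inclusive = 360, zero-padded to 360.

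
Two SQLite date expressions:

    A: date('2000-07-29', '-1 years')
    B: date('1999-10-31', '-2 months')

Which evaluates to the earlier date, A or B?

A

A = 1999-07-29.
B = 1999-08-31.
A is earlier.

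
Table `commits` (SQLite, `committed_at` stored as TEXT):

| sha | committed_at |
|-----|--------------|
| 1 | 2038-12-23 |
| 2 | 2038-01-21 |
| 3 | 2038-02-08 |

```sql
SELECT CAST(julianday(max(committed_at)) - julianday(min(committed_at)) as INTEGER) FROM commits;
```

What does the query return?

336

MIN = 2038-01-21, MAX = 2038-12-23.
10 days remain in January 2038 after the 21st (31 − 21).
Full months from February 2038 through November 2038 contribute their day counts.
Then 23 days into December 2038.
Total: 10 + 28 + 31 + 30 + 31 + 30 + 31 + 31 + 30 + 31 + 30 + 23 = 336.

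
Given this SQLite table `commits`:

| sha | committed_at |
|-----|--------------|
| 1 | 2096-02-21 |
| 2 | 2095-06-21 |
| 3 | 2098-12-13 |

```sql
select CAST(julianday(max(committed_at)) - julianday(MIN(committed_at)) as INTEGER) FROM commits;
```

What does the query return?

1271

MIN = 2095-06-21, MAX = 2098-12-13.
9 days remain in June 2095 after the 21st (30 − 21).
Full months from July 2095 through November 2098 contribute their day counts.
Then 13 days into December 2098.
Total: 9 + 31 + 31 + 30 + 31 + 30 + 31 + 31 + 29 + 31 + 30 + 31 + 30 + 31 + 31 + 30 + 31 + 30 + 31 + 31 + 28 + 31 + 30 + 31 + 30 + 31 + 31 + 30 + 31 + 30 + 31 + 31 + 28 + 31 + 30 + 31 + 30 + 31 + 31 + 30 + 31 + 30 + 13 = 1271.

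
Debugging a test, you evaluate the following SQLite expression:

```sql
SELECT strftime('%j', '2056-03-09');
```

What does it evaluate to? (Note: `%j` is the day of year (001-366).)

Day-of-year for 2056-03-09: days since 2056-01-01 inclusive = 69, zero-padded to 069.

069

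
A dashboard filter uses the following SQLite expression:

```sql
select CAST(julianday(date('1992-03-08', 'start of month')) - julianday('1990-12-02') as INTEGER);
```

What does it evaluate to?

455

`start of month` rewinds 1992-03-08 to 1992-03-01.
29 days remain in December 1990 after the 2nd (31 − 2).
Full months from January 1991 through February 1992 contribute their day counts.
Then 1 day into March 1992.
Total: 29 + 31 + 28 + 31 + 30 + 31 + 30 + 31 + 31 + 30 + 31 + 30 + 31 + 31 + 29 + 1 = 455.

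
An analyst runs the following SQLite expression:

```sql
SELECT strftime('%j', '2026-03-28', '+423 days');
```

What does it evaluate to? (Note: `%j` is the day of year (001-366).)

145

First apply '+423 days': 2026-03-28 → 2027-05-25.
Day-of-year for 2027-05-25: days since 2027-01-01 inclusive = 145, zero-padded to 145.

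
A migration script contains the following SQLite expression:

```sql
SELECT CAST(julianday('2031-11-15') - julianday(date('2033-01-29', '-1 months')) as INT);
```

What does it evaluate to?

-410

Adding -1 month to 2033-01-29 gives 2032-12-29.
15 days remain in November 2031 after the 15th (30 − 15).
Full months from December 2031 through November 2032 contribute their day counts.
Then 29 days into December 2032.
Total: 15 + 31 + 31 + 29 + 31 + 30 + 31 + 30 + 31 + 31 + 30 + 31 + 30 + 29 = 410.
The subtraction is earlier − later, so the result is −410 → -410.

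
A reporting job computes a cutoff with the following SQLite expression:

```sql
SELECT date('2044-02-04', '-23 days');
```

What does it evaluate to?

Going back 4 days from 2044-02-04 reaches 2044-01-31 (last day of January, 31 days).
Going back 19 days within January lands on 2044-01-12.

2044-01-12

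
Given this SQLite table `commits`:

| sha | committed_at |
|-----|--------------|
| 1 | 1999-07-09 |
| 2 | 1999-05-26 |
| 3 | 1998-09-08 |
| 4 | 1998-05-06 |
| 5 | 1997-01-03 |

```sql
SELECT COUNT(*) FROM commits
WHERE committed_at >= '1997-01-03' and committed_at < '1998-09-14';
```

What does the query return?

3

Rows in [1997-01-03, 1998-09-14): 1998-09-08, 1998-05-06, 1997-01-03 → 3 rows.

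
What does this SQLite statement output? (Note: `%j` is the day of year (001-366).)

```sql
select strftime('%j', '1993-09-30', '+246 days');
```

154

First apply '+246 days': 1993-09-30 → 1994-06-03.
Day-of-year for 1994-06-03: days since 1994-01-01 inclusive = 154, zero-padded to 154.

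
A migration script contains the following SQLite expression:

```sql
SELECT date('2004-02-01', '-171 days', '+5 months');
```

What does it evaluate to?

2004-01-14

Applying '-171 days' to 2004-02-01: counting 171 days back gives 2003-08-14.
Adding +5 months to 2003-08-14 gives 2004-01-14.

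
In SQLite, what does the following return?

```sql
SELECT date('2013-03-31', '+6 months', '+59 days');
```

Adding +6 months to 2013-03-31 targets 2013-09-31. September 2013 has only 30 days, so SQLite normalizes the 1-day overflow forward to 2013-10-01.
Applying '+59 days' to 2013-10-01: counting 59 days forward gives 2013-11-29.

2013-11-29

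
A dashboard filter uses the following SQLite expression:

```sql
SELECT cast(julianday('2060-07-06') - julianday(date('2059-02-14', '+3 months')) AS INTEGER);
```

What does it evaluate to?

419

Adding +3 months to 2059-02-14 gives 2059-05-14.
17 days remain in May 2059 after the 14th (31 − 14).
Full months from June 2059 through June 2060 contribute their day counts.
Then 6 days into July 2060.
Total: 17 + 30 + 31 + 31 + 30 + 31 + 30 + 31 + 31 + 29 + 31 + 30 + 31 + 30 + 6 = 419.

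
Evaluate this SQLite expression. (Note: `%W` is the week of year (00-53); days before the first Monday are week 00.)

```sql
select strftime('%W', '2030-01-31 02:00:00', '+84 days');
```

First apply '+84 days': 2030-01-31 02:00:00 → 2030-04-25 02:00:00.
2030-04-25 is a Thursday. SQLite's %W counts Mondays since the year started; the result is 16.

16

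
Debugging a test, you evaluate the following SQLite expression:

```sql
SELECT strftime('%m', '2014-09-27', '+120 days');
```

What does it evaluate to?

01

First apply '+120 days': 2014-09-27 → 2015-01-25.
`%m` extracts the 2-digit month (01-12): 01.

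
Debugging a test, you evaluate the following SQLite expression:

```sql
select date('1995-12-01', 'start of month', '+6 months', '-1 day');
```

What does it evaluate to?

`start of month` rewinds 1995-12-01 to 1995-12-01.
Adding +6 months to 1995-12-01 gives 1996-06-01.
Going back 1 day from 1996-06-01 reaches 1996-05-31 (last day of May, 31 days).

1996-05-31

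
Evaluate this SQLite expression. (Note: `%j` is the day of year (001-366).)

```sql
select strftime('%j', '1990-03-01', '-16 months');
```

First apply '-16 months': 1990-03-01 → 1988-11-01.
Day-of-year for 1988-11-01: days since 1988-01-01 inclusive = 306, zero-padded to 306.

306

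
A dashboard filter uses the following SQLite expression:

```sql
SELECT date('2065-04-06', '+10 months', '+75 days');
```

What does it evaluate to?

Adding +10 months to 2065-04-06 gives 2066-02-06.
Applying '+75 days' to 2066-02-06: counting 75 days forward gives 2066-04-22.

2066-04-22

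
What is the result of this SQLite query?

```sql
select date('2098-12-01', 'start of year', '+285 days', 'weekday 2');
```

2098-10-14

`start of year` rewinds 2098-12-01 to 2098-01-01.
Applying '+285 days' to 2098-01-01: counting 285 days forward gives 2098-10-13.
`weekday 2` advances to the next Tuesday; 2098-10-13 is a Monday, so it moves forward to 2098-10-14.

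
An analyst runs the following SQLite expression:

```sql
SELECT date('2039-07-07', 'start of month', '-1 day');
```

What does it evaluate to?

2039-06-30

`start of month` rewinds 2039-07-07 to 2039-07-01.
Going back 1 day from 2039-07-01 reaches 2039-06-30 (last day of June, 30 days).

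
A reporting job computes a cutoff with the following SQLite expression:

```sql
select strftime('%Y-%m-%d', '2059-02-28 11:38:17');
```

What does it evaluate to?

2059-02-28

`%Y-%m-%d` extracts the ISO date: 2059-02-28.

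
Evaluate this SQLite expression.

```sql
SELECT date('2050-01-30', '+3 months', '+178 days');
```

2050-10-25

Adding +3 months to 2050-01-30 gives 2050-04-30.
Applying '+178 days' to 2050-04-30: counting 178 days forward gives 2050-10-25.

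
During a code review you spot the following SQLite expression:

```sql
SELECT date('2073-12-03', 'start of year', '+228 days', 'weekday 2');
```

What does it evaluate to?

`start of year` rewinds 2073-12-03 to 2073-01-01.
Applying '+228 days' to 2073-01-01: counting 228 days forward gives 2073-08-17.
`weekday 2` advances to the next Tuesday; 2073-08-17 is a Thursday, so it moves forward to 2073-08-22.

2073-08-22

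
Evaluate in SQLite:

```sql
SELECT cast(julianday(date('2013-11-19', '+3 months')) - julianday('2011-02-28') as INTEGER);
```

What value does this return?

Adding +3 months to 2013-11-19 gives 2014-02-19.
0 days remain in February 2011 after the 28th (28 − 28).
Full months from March 2011 through January 2014 contribute their day counts.
Then 19 days into February 2014.
Total: 0 + 31 + 30 + 31 + 30 + 31 + 31 + 30 + 31 + 30 + 31 + 31 + 29 + 31 + 30 + 31 + 30 + 31 + 31 + 30 + 31 + 30 + 31 + 31 + 28 + 31 + 30 + 31 + 30 + 31 + 31 + 30 + 31 + 30 + 31 + 31 + 19 = 1087.

1087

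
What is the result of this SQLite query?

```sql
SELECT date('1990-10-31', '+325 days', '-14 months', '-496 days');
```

1989-03-12

Applying '+325 days' to 1990-10-31: counting 325 days forward gives 1991-09-21.
Adding -14 months to 1991-09-21 gives 1990-07-21.
Applying '-496 days' to 1990-07-21: counting 496 days back gives 1989-03-12.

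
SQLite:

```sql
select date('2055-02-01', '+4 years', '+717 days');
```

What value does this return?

Adding +4 years to 2055-02-01 gives 2059-02-01.
Applying '+717 days' to 2059-02-01: counting 717 days forward gives 2061-01-18.

2061-01-18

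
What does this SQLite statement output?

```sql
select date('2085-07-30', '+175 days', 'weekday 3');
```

2086-01-23

Applying '+175 days' to 2085-07-30: counting 175 days forward gives 2086-01-21.
`weekday 3` advances to the next Wednesday; 2086-01-21 is a Monday, so it moves forward to 2086-01-23.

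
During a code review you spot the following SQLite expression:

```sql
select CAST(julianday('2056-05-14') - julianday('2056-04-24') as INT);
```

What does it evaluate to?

6 days remain in April 2056 after the 24th (30 − 24).
Then 14 days into May 2056.
Total: 6 + 14 = 20.

20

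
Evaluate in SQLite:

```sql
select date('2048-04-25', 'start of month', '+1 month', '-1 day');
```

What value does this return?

`start of month` rewinds 2048-04-25 to 2048-04-01.
Adding +1 month to 2048-04-01 gives 2048-05-01.
Going back 1 day from 2048-05-01 reaches 2048-04-30 (last day of April, 30 days).

2048-04-30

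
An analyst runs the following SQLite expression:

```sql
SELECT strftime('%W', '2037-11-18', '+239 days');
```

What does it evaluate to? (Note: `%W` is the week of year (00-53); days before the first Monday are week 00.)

First apply '+239 days': 2037-11-18 → 2038-07-15.
2038-07-15 is a Thursday. SQLite's %W counts Mondays since the year started; the result is 28.

28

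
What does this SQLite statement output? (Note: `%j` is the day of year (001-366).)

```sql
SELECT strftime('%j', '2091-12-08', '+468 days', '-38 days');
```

First apply '+468 days', '-38 days': 2091-12-08 → 2093-02-10.
Day-of-year for 2093-02-10: days since 2093-01-01 inclusive = 41, zero-padded to 041.

041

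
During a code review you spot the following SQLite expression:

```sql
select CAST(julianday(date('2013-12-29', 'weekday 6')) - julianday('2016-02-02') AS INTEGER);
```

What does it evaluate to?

-759

`weekday 6` advances to the next Saturday; 2013-12-29 is a Sunday, so it moves forward to 2014-01-04.
27 days remain in January 2014 after the 4th (31 − 4).
Full months from February 2014 through January 2016 contribute their day counts.
Then 2 days into February 2016.
Total: 27 + 28 + 31 + 30 + 31 + 30 + 31 + 31 + 30 + 31 + 30 + 31 + 31 + 28 + 31 + 30 + 31 + 30 + 31 + 31 + 30 + 31 + 30 + 31 + 31 + 2 = 759.
The subtraction is earlier − later, so the result is −759 → -759.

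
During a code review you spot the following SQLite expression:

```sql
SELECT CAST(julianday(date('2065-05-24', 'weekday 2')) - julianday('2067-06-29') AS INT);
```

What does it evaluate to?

`weekday 2` advances to the next Tuesday; 2065-05-24 is a Sunday, so it moves forward to 2065-05-26.
5 days remain in May 2065 after the 26th (31 − 26).
Full months from June 2065 through May 2067 contribute their day counts.
Then 29 days into June 2067.
Total: 5 + 30 + 31 + 31 + 30 + 31 + 30 + 31 + 31 + 28 + 31 + 30 + 31 + 30 + 31 + 31 + 30 + 31 + 30 + 31 + 31 + 28 + 31 + 30 + 31 + 29 = 764.
The subtraction is earlier − later, so the result is −764 → -764.

-764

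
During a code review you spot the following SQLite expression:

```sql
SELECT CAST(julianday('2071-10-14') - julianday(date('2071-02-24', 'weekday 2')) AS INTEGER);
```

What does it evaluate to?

`weekday 2` advances to the next Tuesday; 2071-02-24 is already a Tuesday, so it stays at 2071-02-24.
4 days remain in February 2071 after the 24th (28 − 24).
Full months from March 2071 through September 2071 contribute their day counts.
Then 14 days into October 2071.
Total: 4 + 31 + 30 + 31 + 30 + 31 + 31 + 30 + 14 = 232.

232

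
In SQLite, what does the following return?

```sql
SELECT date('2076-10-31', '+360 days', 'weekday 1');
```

2077-11-01

Applying '+360 days' to 2076-10-31: counting 360 days forward gives 2077-10-26.
`weekday 1` advances to the next Monday; 2077-10-26 is a Tuesday, so it moves forward to 2077-11-01.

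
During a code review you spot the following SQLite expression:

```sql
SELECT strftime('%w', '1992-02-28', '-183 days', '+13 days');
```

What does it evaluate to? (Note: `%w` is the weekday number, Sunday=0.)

3

First apply '-183 days', '+13 days': 1992-02-28 → 1991-09-11.
1991-09-11 is a Wednesday; with Sunday=0 that is 3.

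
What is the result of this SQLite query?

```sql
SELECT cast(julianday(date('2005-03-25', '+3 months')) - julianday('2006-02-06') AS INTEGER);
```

-226

Adding +3 months to 2005-03-25 gives 2005-06-25.
5 days remain in June 2005 after the 25th (30 − 25).
Full months from July 2005 through January 2006 contribute their day counts.
Then 6 days into February 2006.
Total: 5 + 31 + 31 + 30 + 31 + 30 + 31 + 31 + 6 = 226.
The subtraction is earlier − later, so the result is −226 → -226.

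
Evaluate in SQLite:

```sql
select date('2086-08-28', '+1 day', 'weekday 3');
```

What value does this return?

Advancing 1 more day within August lands on 2086-08-29.
`weekday 3` advances to the next Wednesday; 2086-08-29 is a Thursday, so it moves forward to 2086-09-04.

2086-09-04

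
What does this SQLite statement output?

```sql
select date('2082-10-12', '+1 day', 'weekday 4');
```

2082-10-15

Advancing 1 more day within October lands on 2082-10-13.
`weekday 4` advances to the next Thursday; 2082-10-13 is a Tuesday, so it moves forward to 2082-10-15.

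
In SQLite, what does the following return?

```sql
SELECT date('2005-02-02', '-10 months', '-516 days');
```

Adding -10 months to 2005-02-02 gives 2004-04-02.
Applying '-516 days' to 2004-04-02: counting 516 days back gives 2002-11-03.

2002-11-03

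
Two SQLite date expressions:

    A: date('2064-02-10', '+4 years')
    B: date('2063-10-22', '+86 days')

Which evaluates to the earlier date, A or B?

A = 2068-02-10.
B = 2064-01-16.
B is earlier.

B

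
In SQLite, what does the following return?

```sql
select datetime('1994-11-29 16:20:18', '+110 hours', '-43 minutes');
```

+110 hours from 1994-11-29 16:20:18 is 1994-12-04 06:20:18 (crosses midnight).
-43 minutes from 1994-12-04 06:20:18 is 1994-12-04 05:37:18.

1994-12-04 05:37:18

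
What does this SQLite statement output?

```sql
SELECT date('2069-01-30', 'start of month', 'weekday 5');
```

2069-01-04

`start of month` rewinds 2069-01-30 to 2069-01-01.
`weekday 5` advances to the next Friday; 2069-01-01 is a Tuesday, so it moves forward to 2069-01-04.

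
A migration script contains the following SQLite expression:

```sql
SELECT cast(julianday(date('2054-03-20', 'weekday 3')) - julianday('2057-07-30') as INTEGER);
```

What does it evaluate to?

`weekday 3` advances to the next Wednesday; 2054-03-20 is a Friday, so it moves forward to 2054-03-25.
6 days remain in March 2054 after the 25th (31 − 25).
Full months from April 2054 through June 2057 contribute their day counts.
Then 30 days into July 2057.
Total: 6 + 30 + 31 + 30 + 31 + 31 + 30 + 31 + 30 + 31 + 31 + 28 + 31 + 30 + 31 + 30 + 31 + 31 + 30 + 31 + 30 + 31 + 31 + 29 + 31 + 30 + 31 + 30 + 31 + 31 + 30 + 31 + 30 + 31 + 31 + 28 + 31 + 30 + 31 + 30 + 30 = 1223.
The subtraction is earlier − later, so the result is −1223 → -1223.

-1223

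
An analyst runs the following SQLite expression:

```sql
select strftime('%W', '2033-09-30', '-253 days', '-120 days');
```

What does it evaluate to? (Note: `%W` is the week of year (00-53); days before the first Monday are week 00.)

First apply '-253 days', '-120 days': 2033-09-30 → 2032-09-22.
2032-09-22 is a Wednesday. SQLite's %W counts Mondays since the year started; the result is 38.

38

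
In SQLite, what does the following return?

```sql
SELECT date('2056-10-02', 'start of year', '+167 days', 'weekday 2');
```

2056-06-20

`start of year` rewinds 2056-10-02 to 2056-01-01.
Applying '+167 days' to 2056-01-01: counting 167 days forward gives 2056-06-16.
`weekday 2` advances to the next Tuesday; 2056-06-16 is a Friday, so it moves forward to 2056-06-20.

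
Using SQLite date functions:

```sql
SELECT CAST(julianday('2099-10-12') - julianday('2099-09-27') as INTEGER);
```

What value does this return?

15

3 days remain in September 2099 after the 27th (30 − 27).
Then 12 days into October 2099.
Total: 3 + 12 = 15.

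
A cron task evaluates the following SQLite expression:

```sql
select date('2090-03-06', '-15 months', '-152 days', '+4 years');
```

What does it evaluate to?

2092-07-07

Adding -15 months to 2090-03-06 gives 2088-12-06.
Applying '-152 days' to 2088-12-06: counting 152 days back gives 2088-07-07.
Adding +4 years to 2088-07-07 gives 2092-07-07.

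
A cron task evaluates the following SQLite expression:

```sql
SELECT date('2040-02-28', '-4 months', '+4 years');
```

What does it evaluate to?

Adding -4 months to 2040-02-28 gives 2039-10-28.
Adding +4 years to 2039-10-28 gives 2043-10-28.

2043-10-28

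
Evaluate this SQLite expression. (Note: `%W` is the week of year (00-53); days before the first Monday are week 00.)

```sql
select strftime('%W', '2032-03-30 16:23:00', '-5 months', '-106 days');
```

First apply '-5 months', '-106 days': 2032-03-30 16:23:00 → 2031-07-16 16:23:00.
2031-07-16 is a Wednesday. SQLite's %W counts Mondays since the year started; the result is 28.

28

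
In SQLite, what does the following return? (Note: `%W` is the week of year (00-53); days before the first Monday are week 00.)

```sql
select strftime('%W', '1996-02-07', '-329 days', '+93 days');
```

24

First apply '-329 days', '+93 days': 1996-02-07 → 1995-06-16.
1995-06-16 is a Friday. SQLite's %W counts Mondays since the year started; the result is 24.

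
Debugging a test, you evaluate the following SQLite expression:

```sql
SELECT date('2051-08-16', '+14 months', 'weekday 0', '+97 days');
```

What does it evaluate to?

Adding +14 months to 2051-08-16 gives 2052-10-16.
`weekday 0` advances to the next Sunday; 2052-10-16 is a Wednesday, so it moves forward to 2052-10-20.
Applying '+97 days' to 2052-10-20: counting 97 days forward gives 2053-01-25.

2053-01-25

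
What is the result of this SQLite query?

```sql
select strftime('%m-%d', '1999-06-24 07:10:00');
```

`%m-%d` extracts the month-day: 06-24.

06-24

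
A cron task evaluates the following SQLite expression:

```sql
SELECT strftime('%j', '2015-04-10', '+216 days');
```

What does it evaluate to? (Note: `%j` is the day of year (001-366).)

First apply '+216 days': 2015-04-10 → 2015-11-12.
Day-of-year for 2015-11-12: days since 2015-01-01 inclusive = 316, zero-padded to 316.

316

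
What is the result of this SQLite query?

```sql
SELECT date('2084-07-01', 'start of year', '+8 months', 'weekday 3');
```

`start of year` rewinds 2084-07-01 to 2084-01-01.
Adding +8 months to 2084-01-01 gives 2084-09-01.
`weekday 3` advances to the next Wednesday; 2084-09-01 is a Friday, so it moves forward to 2084-09-06.

2084-09-06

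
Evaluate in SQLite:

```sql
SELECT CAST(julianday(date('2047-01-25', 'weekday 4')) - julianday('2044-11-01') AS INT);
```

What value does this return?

821

`weekday 4` advances to the next Thursday; 2047-01-25 is a Friday, so it moves forward to 2047-01-31.
29 days remain in November 2044 after the 1st (30 − 1).
Full months from December 2044 through December 2046 contribute their day counts.
Then 31 days into January 2047.
Total: 29 + 31 + 31 + 28 + 31 + 30 + 31 + 30 + 31 + 31 + 30 + 31 + 30 + 31 + 31 + 28 + 31 + 30 + 31 + 30 + 31 + 31 + 30 + 31 + 30 + 31 + 31 = 821.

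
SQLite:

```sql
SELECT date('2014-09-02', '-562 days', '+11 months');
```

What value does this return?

Applying '-562 days' to 2014-09-02: counting 562 days back gives 2013-02-17.
Adding +11 months to 2013-02-17 gives 2014-01-17.

2014-01-17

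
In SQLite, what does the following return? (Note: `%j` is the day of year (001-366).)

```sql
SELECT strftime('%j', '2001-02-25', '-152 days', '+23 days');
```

293

First apply '-152 days', '+23 days': 2001-02-25 → 2000-10-19.
Day-of-year for 2000-10-19: days since 2000-01-01 inclusive = 293, zero-padded to 293.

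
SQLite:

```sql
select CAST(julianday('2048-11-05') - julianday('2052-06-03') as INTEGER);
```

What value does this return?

-1306

25 days remain in November 2048 after the 5th (30 − 5).
Full months from December 2048 through May 2052 contribute their day counts.
Then 3 days into June 2052.
Total: 25 + 31 + 31 + 28 + 31 + 30 + 31 + 30 + 31 + 31 + 30 + 31 + 30 + 31 + 31 + 28 + 31 + 30 + 31 + 30 + 31 + 31 + 30 + 31 + 30 + 31 + 31 + 28 + 31 + 30 + 31 + 30 + 31 + 31 + 30 + 31 + 30 + 31 + 31 + 29 + 31 + 30 + 31 + 3 = 1306.
The subtraction is earlier − later, so the result is −1306 → -1306.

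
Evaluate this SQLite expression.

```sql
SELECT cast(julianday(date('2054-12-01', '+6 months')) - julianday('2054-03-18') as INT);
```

Adding +6 months to 2054-12-01 gives 2055-06-01.
13 days remain in March 2054 after the 18th (31 − 18).
Full months from April 2054 through May 2055 contribute their day counts.
Then 1 day into June 2055.
Total: 13 + 30 + 31 + 30 + 31 + 31 + 30 + 31 + 30 + 31 + 31 + 28 + 31 + 30 + 31 + 1 = 440.

440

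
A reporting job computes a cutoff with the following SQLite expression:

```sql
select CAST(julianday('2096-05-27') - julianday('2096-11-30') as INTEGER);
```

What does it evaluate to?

-187

4 days remain in May 2096 after the 27th (31 − 27).
June 2096: 30 days.
July 2096: 31 days.
August 2096: 31 days.
September 2096: 30 days.
October 2096: 31 days.
Then 30 days into November 2096.
Total: 4 + 30 + 31 + 31 + 30 + 31 + 30 = 187.
The subtraction is earlier − later, so the result is −187 → -187.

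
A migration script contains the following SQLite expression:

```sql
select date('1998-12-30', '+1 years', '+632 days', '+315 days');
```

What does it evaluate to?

Adding +1 year to 1998-12-30 gives 1999-12-30.
Applying '+632 days' to 1999-12-30: counting 632 days forward gives 2001-09-22.
Applying '+315 days' to 2001-09-22: counting 315 days forward gives 2002-08-03.

2002-08-03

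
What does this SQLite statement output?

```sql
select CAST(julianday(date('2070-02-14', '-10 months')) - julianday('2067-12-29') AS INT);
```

472

Adding -10 months to 2070-02-14 gives 2069-04-14.
2 days remain in December 2067 after the 29th (31 − 29).
Full months from January 2068 through March 2069 contribute their day counts.
Then 14 days into April 2069.
Total: 2 + 31 + 29 + 31 + 30 + 31 + 30 + 31 + 31 + 30 + 31 + 30 + 31 + 31 + 28 + 31 + 14 = 472.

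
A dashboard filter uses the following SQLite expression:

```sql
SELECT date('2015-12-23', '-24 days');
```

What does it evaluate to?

2015-11-29

Going back 23 days from 2015-12-23 reaches 2015-11-30 (last day of November, 30 days).
Going back 1 day within November lands on 2015-11-29.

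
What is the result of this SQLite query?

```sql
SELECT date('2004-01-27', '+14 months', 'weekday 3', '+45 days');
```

Adding +14 months to 2004-01-27 gives 2005-03-27.
`weekday 3` advances to the next Wednesday; 2005-03-27 is a Sunday, so it moves forward to 2005-03-30.
Applying '+45 days' to 2005-03-30: counting 45 days forward gives 2005-05-14.

2005-05-14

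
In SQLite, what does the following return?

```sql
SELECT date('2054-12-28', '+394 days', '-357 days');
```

2055-02-03

Applying '+394 days' to 2054-12-28: counting 394 days forward gives 2056-01-26.
Applying '-357 days' to 2056-01-26: counting 357 days back gives 2055-02-03.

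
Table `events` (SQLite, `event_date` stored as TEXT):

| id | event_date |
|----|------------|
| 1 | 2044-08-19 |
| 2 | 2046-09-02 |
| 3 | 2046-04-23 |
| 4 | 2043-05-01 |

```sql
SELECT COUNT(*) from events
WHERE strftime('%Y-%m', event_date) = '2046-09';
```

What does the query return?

1

Rows with year-month 2046-09: 2046-09-02 → 1.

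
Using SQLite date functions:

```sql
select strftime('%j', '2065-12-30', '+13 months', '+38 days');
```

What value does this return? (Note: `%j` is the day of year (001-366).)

068

First apply '+13 months', '+38 days': 2065-12-30 → 2067-03-09.
Day-of-year for 2067-03-09: days since 2067-01-01 inclusive = 68, zero-padded to 068.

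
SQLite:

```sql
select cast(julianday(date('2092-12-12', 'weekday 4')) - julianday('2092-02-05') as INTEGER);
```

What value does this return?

`weekday 4` advances to the next Thursday; 2092-12-12 is a Friday, so it moves forward to 2092-12-18.
24 days remain in February 2092 after the 5th (29 − 5).
Full months from March 2092 through November 2092 contribute their day counts.
Then 18 days into December 2092.
Total: 24 + 31 + 30 + 31 + 30 + 31 + 31 + 30 + 31 + 30 + 18 = 317.

317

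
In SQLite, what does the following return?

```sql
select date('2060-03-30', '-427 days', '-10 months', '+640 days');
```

Applying '-427 days' to 2060-03-30: counting 427 days back gives 2059-01-28.
Adding -10 months to 2059-01-28 gives 2058-03-28.
Applying '+640 days' to 2058-03-28: counting 640 days forward gives 2059-12-28.

2059-12-28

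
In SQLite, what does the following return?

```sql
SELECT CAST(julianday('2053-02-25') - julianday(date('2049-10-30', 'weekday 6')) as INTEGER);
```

`weekday 6` advances to the next Saturday; 2049-10-30 is already a Saturday, so it stays at 2049-10-30.
1 day remains in October 2049 after the 30th (31 − 30).
Full months from November 2049 through January 2053 contribute their day counts.
Then 25 days into February 2053.
Total: 1 + 30 + 31 + 31 + 28 + 31 + 30 + 31 + 30 + 31 + 31 + 30 + 31 + 30 + 31 + 31 + 28 + 31 + 30 + 31 + 30 + 31 + 31 + 30 + 31 + 30 + 31 + 31 + 29 + 31 + 30 + 31 + 30 + 31 + 31 + 30 + 31 + 30 + 31 + 31 + 25 = 1214.

1214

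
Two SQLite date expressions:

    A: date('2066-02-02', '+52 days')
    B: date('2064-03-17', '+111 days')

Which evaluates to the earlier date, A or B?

A = 2066-03-26.
B = 2064-07-06.
B is earlier.

B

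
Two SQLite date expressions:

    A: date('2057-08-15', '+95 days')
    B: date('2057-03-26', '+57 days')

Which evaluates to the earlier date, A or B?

B

A = 2057-11-18.
B = 2057-05-22.
B is earlier.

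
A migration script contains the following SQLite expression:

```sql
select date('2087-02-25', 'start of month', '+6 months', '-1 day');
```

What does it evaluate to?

`start of month` rewinds 2087-02-25 to 2087-02-01.
Adding +6 months to 2087-02-01 gives 2087-08-01.
Going back 1 day from 2087-08-01 reaches 2087-07-31 (last day of July, 31 days).

2087-07-31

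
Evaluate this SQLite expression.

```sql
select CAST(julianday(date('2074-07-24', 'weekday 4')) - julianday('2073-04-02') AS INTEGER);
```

`weekday 4` advances to the next Thursday; 2074-07-24 is a Tuesday, so it moves forward to 2074-07-26.
28 days remain in April 2073 after the 2nd (30 − 2).
Full months from May 2073 through June 2074 contribute their day counts.
Then 26 days into July 2074.
Total: 28 + 31 + 30 + 31 + 31 + 30 + 31 + 30 + 31 + 31 + 28 + 31 + 30 + 31 + 30 + 26 = 480.

480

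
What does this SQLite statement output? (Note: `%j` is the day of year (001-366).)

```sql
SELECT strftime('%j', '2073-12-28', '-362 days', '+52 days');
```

052

First apply '-362 days', '+52 days': 2073-12-28 → 2073-02-21.
Day-of-year for 2073-02-21: days since 2073-01-01 inclusive = 52, zero-padded to 052.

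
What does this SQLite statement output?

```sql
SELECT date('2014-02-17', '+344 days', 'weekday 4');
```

2015-01-29

Applying '+344 days' to 2014-02-17: counting 344 days forward gives 2015-01-27.
`weekday 4` advances to the next Thursday; 2015-01-27 is a Tuesday, so it moves forward to 2015-01-29.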